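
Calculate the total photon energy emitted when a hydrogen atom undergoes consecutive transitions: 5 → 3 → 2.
2.8572 eV

The energy levels of hydrogen are E_n = -13.6057 / n² eV.

First transition (5 → 3):
ΔE₁ = |E_3 - E_5|
ΔE₁ = |-1.5117444444 - (-0.5442280000)| = 0.9675164 eV

Second transition (3 → 2):
ΔE₂ = |E_2 - E_3|
ΔE₂ = |-3.4014250000 - (-1.5117444444)| = 1.8896806 eV

Total energy released:
E_total = ΔE₁ + ΔE₂ = 0.9675164 + 1.8896806 = 2.8572 eV

Note: This equals the direct transition 5 → 2: 2.8572 eV ✓
Energy is conserved regardless of the path taken.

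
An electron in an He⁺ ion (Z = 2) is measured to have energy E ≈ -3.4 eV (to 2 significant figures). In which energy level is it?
n = 4

The exact energy levels follow E_n = -13.6057 Z² / n² eV with Z = 2.

The measured value (-3.4 eV) is reported to only 2 significant figures, so we must test candidate n values and see which one matches to that precision.

Candidate energies:
  n = 2:  E = -13.6057 × 2² / 2² = -13.60570 eV
  n = 3:  E = -13.6057 × 2² / 3² = -6.04698 eV
  n = 4:  E = -13.6057 × 2² / 4² = -3.40143 eV  ← matches
  n = 5:  E = -13.6057 × 2² / 5² = -2.17691 eV
  n = 6:  E = -13.6057 × 2² / 6² = -1.51174 eV

Checking against the measurement of -3.4 eV (2 sig figs), only n = 4 agrees:
E_4 = -3.40143 eV, which rounds to -3.4 eV ✓

Therefore n = 4.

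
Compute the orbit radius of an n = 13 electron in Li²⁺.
2.981032 nm (or 29.810316 Å)

The Bohr radius formula is:
r_n = n² a₀ / Z

where a₀ = 0.052917721 nm is the Bohr radius.

For Li²⁺ (Z = 3) at n = 13:
r_13 = 13² × 0.052917721 nm / 3
r_13 = 169 × 0.052917721 nm / 3
r_13 = 8.9430948 nm / 3
r_13 = 2.981032 nm

The electron orbits at approximately 2.981032 nm from the nucleus.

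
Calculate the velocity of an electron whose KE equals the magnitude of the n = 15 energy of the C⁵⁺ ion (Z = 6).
8.75077e+05 m/s (or 0.291894% of c)

The binding energy at n = 15 for C⁵⁺ is:
E_15 = -13.6057 × 6²/15² = -2.17691200 eV
|E_15| = 2.17691200 eV

Convert to Joules:
KE = 2.17691200 eV × (1.602177 × 10⁻¹⁹ J/eV) = 3.4877983e-19 J

Using KE = ½mv²:
v = √(2·KE/m_e)
v = √(2 × 3.4877983e-19 J / 9.10938 × 10⁻³¹ kg)
v = 8.75077e+05 m/s

This is approximately 0.291894% the speed of light.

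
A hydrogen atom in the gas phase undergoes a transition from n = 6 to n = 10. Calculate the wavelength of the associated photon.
5125.866 nm

First, find the transition energy using E_n = -13.6057 / n² eV:
E_6 = -13.6057 / 6² = -0.377936111 eV
E_10 = -13.6057 / 10² = -0.136057000 eV

Photon energy: |ΔE| = |E_10 - E_6| = 0.241879111 eV

Convert to wavelength using E = hc/λ with hc = 1239.84 eV·nm:
λ = hc/E = 1239.84 eV·nm / 0.241879111 eV
λ = 5125.866 nm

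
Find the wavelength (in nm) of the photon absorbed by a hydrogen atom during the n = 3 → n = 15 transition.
854.31 nm

First, find the transition energy using E_n = -13.6057 / n² eV:
E_3 = -13.6057 / 3² = -1.511744 eV
E_15 = -13.6057 / 15² = -0.060470 eV

Photon energy: |ΔE| = |E_15 - E_3| = 1.451274 eV

Convert to wavelength using E = hc/λ with hc = 1239.84 eV·nm:
λ = hc/E = 1239.84 eV·nm / 1.451274 eV
λ = 854.31 nm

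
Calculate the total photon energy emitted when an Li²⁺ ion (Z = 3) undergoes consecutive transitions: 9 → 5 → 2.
29.10 eV

The energy levels of Li²⁺ are E_n = -13.6057 × 3² / n² eV.

First transition (9 → 5):
ΔE₁ = |E_5 - E_9|
ΔE₁ = |-4.89805200 - (-1.51174444)| = 3.38631 eV

Second transition (5 → 2):
ΔE₂ = |E_2 - E_5|
ΔE₂ = |-30.61282500 - (-4.89805200)| = 25.71477 eV

Total energy released:
E_total = ΔE₁ + ΔE₂ = 3.38631 + 25.71477 = 29.10 eV

Note: This equals the direct transition 9 → 2: 29.10 eV ✓
Energy is conserved regardless of the path taken.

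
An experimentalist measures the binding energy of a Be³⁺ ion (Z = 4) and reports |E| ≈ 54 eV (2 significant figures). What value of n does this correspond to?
n = 2

The exact energy levels follow E_n = -13.6057 Z² / n² eV with Z = 4.

The measured value (-54 eV) is reported to only 2 significant figures, so we must test candidate n values and see which one matches to that precision.

Candidate energies:
  n = 1:  E = -13.6057 × 4² / 1² = -217.69120 eV
  n = 2:  E = -13.6057 × 4² / 2² = -54.42280 eV  ← matches
  n = 3:  E = -13.6057 × 4² / 3² = -24.18791 eV
  n = 4:  E = -13.6057 × 4² / 4² = -13.60570 eV

Checking against the measurement of -54 eV (2 sig figs), only n = 2 agrees:
E_2 = -54.42280 eV, which rounds to -54 eV ✓

Therefore n = 2.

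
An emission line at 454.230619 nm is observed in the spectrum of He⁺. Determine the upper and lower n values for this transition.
n = 9 → n = 4

First, find the photon energy from the wavelength (hc = 1239.84 eV·nm):
E = hc/λ = 1239.84 eV·nm / 454.230619 nm = 2.7295386 eV

The energy levels of He⁺ satisfy E_n = -13.6057 × 2² / n² eV, so an emission n_i → n_f releases
ΔE = 13.6057 × 2² × (1/n_f² − 1/n_i²) eV.

Setting ΔE equal to the photon energy:
1/n_f² − 1/n_i² = 2.7295386 / (13.6057 × 2²) = 0.050154321

Since 1/n_i² must be positive, we need 1/n_f² > 0.050154321, i.e. n_f ≤ 4. For each allowed n_f, solve n_i = (1/n_f² − 0.050154321)^(−1/2) and check whether it is a whole number:
  n_f = 1: 1/n_i² = 1.000000000 − 0.050154321 = 0.949845679 → n_i = 1.026  (not an integer) ✗
  n_f = 2: 1/n_i² = 0.250000000 − 0.050154321 = 0.199845679 → n_i = 2.237  (not an integer) ✗
  n_f = 3: 1/n_i² = 0.111111111 − 0.050154321 = 0.060956790 → n_i = 4.050  (not an integer) ✗
  n_f = 4: 1/n_i² = 0.062500000 − 0.050154321 = 0.012345679 → n_i = 9.000  → integer, n_i = 9 ✓

Only n_f = 4 gives an integer upper level, n_i = 9.

The transition is from n = 9 to n = 4 (emission).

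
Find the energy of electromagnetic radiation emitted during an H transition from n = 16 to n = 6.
0.325 eV

The energy levels are E_n = -13.6057 eV / n².

Energy at n = 16: E_16 = -13.6057 / 16² = -0.053147 eV
Energy at n = 6: E_6 = -13.6057 / 6² = -0.377936 eV

For emission (electron falling to lower state), the photon energy is:
E_photon = E_16 - E_6 = |-0.053147 - (-0.377936)|
E_photon = 0.325 eV

This energy is carried away by the emitted photon.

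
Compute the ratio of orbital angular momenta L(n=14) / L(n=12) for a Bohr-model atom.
1.167

In the Bohr model, L_n = nℏ, so the ratio is purely the ratio of quantum numbers:

L_14/L_12 = 14ℏ / 12ℏ = 14/12 = 1.167

The angular momentum scales linearly with n.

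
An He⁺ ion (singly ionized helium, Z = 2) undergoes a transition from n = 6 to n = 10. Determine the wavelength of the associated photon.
1281.46659 nm

First, find the transition energy using E_n = -13.6057 Z² / n² eV:
E_6 = -13.6057 × 2² / 6² = -1.51174444444 eV
E_10 = -13.6057 × 2² / 10² = -0.54422800000 eV

Photon energy: |ΔE| = |E_10 - E_6| = 0.96751644444 eV

Convert to wavelength using E = hc/λ with hc = 1239.84 eV·nm:
λ = hc/E = 1239.84 eV·nm / 0.96751644444 eV
λ = 1281.46659 nm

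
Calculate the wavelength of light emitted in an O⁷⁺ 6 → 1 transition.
1.464533 nm

First, find the transition energy using E_n = -13.6057 Z² / n² eV:
E_6 = -13.6057 × 8² / 6² = -24.18791111 eV
E_1 = -13.6057 × 8² / 1² = -870.76480000 eV

Photon energy: |ΔE| = |E_1 - E_6| = 846.57688889 eV

Convert to wavelength using E = hc/λ with hc = 1239.84 eV·nm:
λ = hc/E = 1239.84 eV·nm / 846.57688889 eV
λ = 1.464533 nm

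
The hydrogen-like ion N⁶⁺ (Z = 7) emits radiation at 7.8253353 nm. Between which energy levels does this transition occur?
n = 9 → n = 2

First, find the photon energy from the wavelength (hc = 1239.84 eV·nm):
E = hc/λ = 1239.84 eV·nm / 7.8253353 nm = 158.43922 eV

The energy levels of N⁶⁺ satisfy E_n = -13.6057 × 7² / n² eV, so an emission n_i → n_f releases
ΔE = 13.6057 × 7² × (1/n_f² − 1/n_i²) eV.

Setting ΔE equal to the photon energy:
1/n_f² − 1/n_i² = 158.43922 / (13.6057 × 7²) = 0.23765433

Since 1/n_i² must be positive, we need 1/n_f² > 0.23765433, i.e. n_f ≤ 2. For each allowed n_f, solve n_i = (1/n_f² − 0.23765433)^(−1/2) and check whether it is a whole number:
  n_f = 1: 1/n_i² = 1.00000000 − 0.23765433 = 0.76234567 → n_i = 1.145  (not an integer) ✗
  n_f = 2: 1/n_i² = 0.25000000 − 0.23765433 = 0.01234567 → n_i = 9.000  → integer, n_i = 9 ✓

Only n_f = 2 gives an integer upper level, n_i = 9.

The transition is from n = 9 to n = 2 (emission).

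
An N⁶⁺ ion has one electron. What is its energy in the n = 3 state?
-74.07548 eV

For hydrogen-like ions, the energy levels scale with Z²:
E_n = -13.6057 Z² / n² eV

For N⁶⁺ (Z = 7) at n = 3:
E_3 = -13.6057 × 7² / 3²
E_3 = -13.6057 × 49 / 9
E_3 = -666.6793 / 9
E_3 = -74.07548 eV

The energy is 49 times more negative than hydrogen at the same n due to the stronger nuclear charge.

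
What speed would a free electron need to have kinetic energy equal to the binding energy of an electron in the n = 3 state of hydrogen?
7.292e+05 m/s (or 0.243% of c)

The binding energy at n = 3 for hydrogen is:
E_3 = -13.6057/3² = -1.511744 eV
|E_3| = 1.511744 eV

Convert to Joules:
KE = 1.511744 eV × (1.602177 × 10⁻¹⁹ J/eV) = 2.42208e-19 J

Using KE = ½mv²:
v = √(2·KE/m_e)
v = √(2 × 2.42208e-19 J / 9.10938 × 10⁻³¹ kg)
v = 7.292e+05 m/s

This is approximately 0.243% the speed of light.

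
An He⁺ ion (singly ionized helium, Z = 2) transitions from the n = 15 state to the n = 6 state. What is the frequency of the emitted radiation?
3.0705e+14 Hz

First, find the transition energy:
E_15 = -13.6057 × 2² / 15² = -0.2418791 eV
E_6 = -13.6057 × 2² / 6² = -1.5117444 eV
|ΔE| = |E_6 - E_15| = 1.2698653 eV

Convert to Joules: E = 1.2698653 eV × (1.602177 × 10⁻¹⁹ J/eV) = 2.034549e-19 J

Using E = hf:
f = E/h = 2.034549e-19 J / (6.62607 × 10⁻³⁴ J·s)
f = 3.0705e+14 Hz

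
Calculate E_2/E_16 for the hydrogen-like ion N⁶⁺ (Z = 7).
64.000

Using E_n = -13.6057 Z² / n² eV with Z = 7:

E_2 = -13.6057 × 7² / 2² = -666.6793 / 4 = -166.669825000 eV
E_16 = -13.6057 × 7² / 16² = -666.6793 / 256 = -2.604216016 eV

The ratio is:
E_2/E_16 = (-166.669825000) / (-2.604216016)
E_2/E_16 = (-666.6793/4) / (-666.6793/256)
E_2/E_16 = 256/4
E_2/E_16 = 64.000
(Note: the Z² factors cancel in the ratio.)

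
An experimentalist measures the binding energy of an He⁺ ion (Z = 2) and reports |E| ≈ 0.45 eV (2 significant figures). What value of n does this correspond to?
n = 11

The exact energy levels follow E_n = -13.6057 Z² / n² eV with Z = 2.

The measured value (-0.45 eV) is reported to only 2 significant figures, so we must test candidate n values and see which one matches to that precision.

Candidate energies:
  n = 9:  E = -13.6057 × 2² / 9² = -0.67189 eV
  n = 10:  E = -13.6057 × 2² / 10² = -0.54423 eV
  n = 11:  E = -13.6057 × 2² / 11² = -0.44978 eV  ← matches
  n = 12:  E = -13.6057 × 2² / 12² = -0.37794 eV
  n = 13:  E = -13.6057 × 2² / 13² = -0.32203 eV

Checking against the measurement of -0.45 eV (2 sig figs), only n = 11 agrees:
E_11 = -0.44978 eV, which rounds to -0.45 eV ✓

Therefore n = 11.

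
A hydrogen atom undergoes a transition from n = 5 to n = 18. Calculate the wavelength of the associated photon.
2468.6447 nm

First, find the transition energy using E_n = -13.6057 / n² eV:
E_5 = -13.6057 / 5² = -0.5442280000 eV
E_18 = -13.6057 / 18² = -0.0419929012 eV

Photon energy: |ΔE| = |E_18 - E_5| = 0.5022350988 eV

Convert to wavelength using E = hc/λ with hc = 1239.84 eV·nm:
λ = hc/E = 1239.84 eV·nm / 0.5022350988 eV
λ = 2468.6447 nm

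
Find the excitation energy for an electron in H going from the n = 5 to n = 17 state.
0.4971 eV

The energy levels of a hydrogen-like atom are E_n = -13.6057 eV / n².

Energy at n = 5: E_5 = -13.6057 / 5² = -0.5442280 eV
Energy at n = 17: E_17 = -13.6057 / 17² = -0.0470785 eV

The excitation energy is the difference:
ΔE = E_17 - E_5
ΔE = -0.0470785 - (-0.5442280)
ΔE = 0.4971 eV

Since this is positive, energy must be absorbed (photon absorption).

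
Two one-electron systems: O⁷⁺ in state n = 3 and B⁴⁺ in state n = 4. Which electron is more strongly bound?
O⁷⁺ at n = 3 (E = -96.75 eV)

Using E_n = -13.6057 Z² / n² eV:

O⁷⁺ (Z = 8) at n = 3:
E = -13.6057 × 8² / 3² = -13.6057 × 64 / 9 = -96.75164 eV

B⁴⁺ (Z = 5) at n = 4:
E = -13.6057 × 5² / 4² = -13.6057 × 25 / 16 = -21.25891 eV

Since -96.75164 eV < -21.25891 eV,
O⁷⁺ at n = 3 is more tightly bound (requires more energy to ionize).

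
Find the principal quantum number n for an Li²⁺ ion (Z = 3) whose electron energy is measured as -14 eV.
n = 3

The exact energy levels follow E_n = -13.6057 Z² / n² eV with Z = 3.

The measured value (-14 eV) is reported to only 2 significant figures, so we must test candidate n values and see which one matches to that precision.

Candidate energies:
  n = 1:  E = -13.6057 × 3² / 1² = -122.45130 eV
  n = 2:  E = -13.6057 × 3² / 2² = -30.61283 eV
  n = 3:  E = -13.6057 × 3² / 3² = -13.60570 eV  ← matches
  n = 4:  E = -13.6057 × 3² / 4² = -7.65321 eV
  n = 5:  E = -13.6057 × 3² / 5² = -4.89805 eV

Checking against the measurement of -14 eV (2 sig figs), only n = 3 agrees:
E_3 = -13.60570 eV, which rounds to -14 eV ✓

Therefore n = 3.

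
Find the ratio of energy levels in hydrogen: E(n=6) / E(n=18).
9.000000

Using E_n = -13.6057 Z² / n² eV with Z = 1:

E_6 = -13.6057 / 6² = -13.6057 / 36 = -0.377936111111 eV
E_18 = -13.6057 / 18² = -13.6057 / 324 = -0.041992901235 eV

The ratio is:
E_6/E_18 = (-0.377936111111) / (-0.041992901235)
E_6/E_18 = (-13.6057/36) / (-13.6057/324)
E_6/E_18 = 324/36
E_6/E_18 = 9.000000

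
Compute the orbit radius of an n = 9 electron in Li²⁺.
1.428778 nm (or 14.287785 Å)

The Bohr radius formula is:
r_n = n² a₀ / Z

where a₀ = 0.052917721 nm is the Bohr radius.

For Li²⁺ (Z = 3) at n = 9:
r_9 = 9² × 0.052917721 nm / 3
r_9 = 81 × 0.052917721 nm / 3
r_9 = 4.2863354 nm / 3
r_9 = 1.428778 nm

The electron orbits at approximately 1.428778 nm from the nucleus.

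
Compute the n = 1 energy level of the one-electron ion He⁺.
-54.42280 eV

For hydrogen-like ions, the energy levels scale with Z²:
E_n = -13.6057 Z² / n² eV

For He⁺ (Z = 2) at n = 1:
E_1 = -13.6057 × 2² / 1²
E_1 = -13.6057 × 4 / 1
E_1 = -54.4228 / 1
E_1 = -54.42280 eV

The energy is 4 times more negative than hydrogen at the same n due to the stronger nuclear charge.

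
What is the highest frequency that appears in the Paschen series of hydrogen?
3.65538e+14 Hz

The series limit corresponds to the transition from n = ∞ to n = 3.
This is the highest energy (shortest wavelength) transition in the Paschen series.

E_∞ = 0 eV
E_3 = -13.6057 / 3² = -1.51174444 eV

Energy at series limit:
ΔE = E_∞ - E_3 = 0 - (-1.51174444) = 1.51174444 eV
E = 1.51174444 eV × (1.602177 × 10⁻¹⁹ J/eV) = 2.4220822e-19 J
f = E/h = 2.4220822e-19 J / (6.62607 × 10⁻³⁴ J·s) = 3.65538e+14 Hz

This energy equals the ionization energy from the n = 3 state of hydrogen.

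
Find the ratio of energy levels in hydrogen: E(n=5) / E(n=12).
5.76000

Using E_n = -13.6057 Z² / n² eV with Z = 1:

E_5 = -13.6057 / 5² = -13.6057 / 25 = -0.54422800000 eV
E_12 = -13.6057 / 12² = -13.6057 / 144 = -0.09448402778 eV

The ratio is:
E_5/E_12 = (-0.54422800000) / (-0.09448402778)
E_5/E_12 = (-13.6057/25) / (-13.6057/144)
E_5/E_12 = 144/25
E_5/E_12 = 5.76000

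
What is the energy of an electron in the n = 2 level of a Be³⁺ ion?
-54.423 eV

For hydrogen-like ions, the energy levels scale with Z²:
E_n = -13.6057 Z² / n² eV

For Be³⁺ (Z = 4) at n = 2:
E_2 = -13.6057 × 4² / 2²
E_2 = -13.6057 × 16 / 4
E_2 = -217.6912 / 4
E_2 = -54.423 eV

The energy is 16 times more negative than hydrogen at the same n due to the stronger nuclear charge.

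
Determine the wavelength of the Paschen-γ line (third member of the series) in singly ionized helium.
273.37954 nm

The lines of a series are numbered from the longest wavelength (smallest ΔE) outward; the third line is the transition from n = n_f + 3 to n_f.
The Paschen series has all transitions ending at n_f = 3.

For He⁺ (Z = 2), the third line (γ-line) is the jump from n = 6 to n = 3:
E_6 = -13.6057 × 2² / 6² = -1.511744444 eV
E_3 = -13.6057 × 2² / 3² = -6.046977778 eV
ΔE = E_6 - E_3 = 4.535233334 eV

λ = hc/E = 1239.84 eV·nm / 4.535233334 eV
λ = 273.37954 nm

This is the γ-line of the Paschen series in He⁺.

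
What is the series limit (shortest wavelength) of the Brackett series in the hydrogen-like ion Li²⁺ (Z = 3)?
162.00 nm

The series limit corresponds to the transition from n = ∞ to n = 4.
This is the highest energy (shortest wavelength) transition in the Brackett series.

E_∞ = 0 eV
E_4 = -13.6057 × 3² / 4² = -7.653206 eV

Energy at series limit:
ΔE = E_∞ - E_4 = 0 - (-7.653206) = 7.653206 eV
λ = hc/E = 1239.84 eV·nm / 7.653206 eV = 162.00 nm

This energy equals the ionization energy from the n = 4 state of Li²⁺.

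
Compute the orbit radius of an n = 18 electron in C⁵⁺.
2.85756 nm (or 28.57557 Å)

The Bohr radius formula is:
r_n = n² a₀ / Z

where a₀ = 0.05291772 nm is the Bohr radius.

For C⁵⁺ (Z = 6) at n = 18:
r_18 = 18² × 0.05291772 nm / 6
r_18 = 324 × 0.05291772 nm / 6
r_18 = 17.145341 nm / 6
r_18 = 2.85756 nm

The electron orbits at approximately 2.85756 nm from the nucleus.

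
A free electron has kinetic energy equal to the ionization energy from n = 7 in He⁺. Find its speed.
6.2506e+05 m/s (or 0.2085% of c)

The binding energy at n = 7 for He⁺ is:
E_7 = -13.6057 × 2²/7² = -1.1106694 eV
|E_7| = 1.1106694 eV

Convert to Joules:
KE = 1.1106694 eV × (1.602177 × 10⁻¹⁹ J/eV) = 1.779489e-19 J

Using KE = ½mv²:
v = √(2·KE/m_e)
v = √(2 × 1.779489e-19 J / 9.10938 × 10⁻³¹ kg)
v = 6.2506e+05 m/s

This is approximately 0.2085% the speed of light.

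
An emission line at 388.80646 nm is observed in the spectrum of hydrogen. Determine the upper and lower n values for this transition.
n = 8 → n = 2

First, find the photon energy from the wavelength (hc = 1239.84 eV·nm):
E = hc/λ = 1239.84 eV·nm / 388.80646 nm = 3.1888359 eV

The energy levels of hydrogen satisfy E_n = -13.6057 / n² eV, so an emission n_i → n_f releases
ΔE = 13.6057 × (1/n_f² − 1/n_i²) eV.

Setting ΔE equal to the photon energy:
1/n_f² − 1/n_i² = 3.1888359 / 13.6057 = 0.23437500

Since 1/n_i² must be positive, we need 1/n_f² > 0.23437500, i.e. n_f ≤ 2. For each allowed n_f, solve n_i = (1/n_f² − 0.23437500)^(−1/2) and check whether it is a whole number:
  n_f = 1: 1/n_i² = 1.00000000 − 0.23437500 = 0.76562500 → n_i = 1.143  (not an integer) ✗
  n_f = 2: 1/n_i² = 0.25000000 − 0.23437500 = 0.01562500 → n_i = 8.000  → integer, n_i = 8 ✓

Only n_f = 2 gives an integer upper level, n_i = 8.

The transition is from n = 8 to n = 2 (emission).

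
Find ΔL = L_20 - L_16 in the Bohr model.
4.2183e-34 J·s (or 4ℏ)

In the Bohr model, L_n = nℏ where ℏ = 1.054572e-34 J·s.

L_20 = 20ℏ = 2.109144e-33 J·s
L_16 = 16ℏ = 1.687315e-33 J·s

ΔL = L_20 - L_16 = (20 - 16)ℏ = 4ℏ
ΔL = 4 × 1.054572e-34 J·s = 4.2183e-34 J·s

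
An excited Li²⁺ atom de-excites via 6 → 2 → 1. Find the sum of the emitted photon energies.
119.049875 eV

The energy levels of Li²⁺ are E_n = -13.6057 × 3² / n² eV.

First transition (6 → 2):
ΔE₁ = |E_2 - E_6|
ΔE₁ = |-30.612825000000 - (-3.401425000000)| = 27.211400000 eV

Second transition (2 → 1):
ΔE₂ = |E_1 - E_2|
ΔE₂ = |-122.451300000000 - (-30.612825000000)| = 91.838475000 eV

Total energy released:
E_total = ΔE₁ + ΔE₂ = 27.211400000 + 91.838475000 = 119.049875 eV

Note: This equals the direct transition 6 → 1: 119.049875 eV ✓
Energy is conserved regardless of the path taken.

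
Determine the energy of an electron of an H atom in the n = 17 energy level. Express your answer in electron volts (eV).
-0.047079 eV

The energy levels of a hydrogen-like atom are given by:
E_n = -13.6057 eV / n²

For n = 17:
E_17 = -13.6057 eV / 17²
E_17 = -13.6057 eV / 289
E_17 = -0.047079 eV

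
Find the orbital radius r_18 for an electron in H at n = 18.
17.1453 nm (or 171.4533 Å)

The Bohr radius formula is:
r_n = n² a₀ / Z

where a₀ = 0.0529177 nm is the Bohr radius.

For H (Z = 1) at n = 18:
r_18 = 18² × 0.0529177 nm / 1
r_18 = 324 × 0.0529177 nm / 1
r_18 = 17.14533 nm / 1
r_18 = 17.1453 nm

The electron orbits at approximately 17.1453 nm from the nucleus.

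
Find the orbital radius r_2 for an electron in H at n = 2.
0.2117 nm (or 2.1167 Å)

The Bohr radius formula is:
r_n = n² a₀ / Z

where a₀ = 0.0529177 nm is the Bohr radius.

For H (Z = 1) at n = 2:
r_2 = 2² × 0.0529177 nm / 1
r_2 = 4 × 0.0529177 nm / 1
r_2 = 0.21167 nm / 1
r_2 = 0.2117 nm

The electron orbits at approximately 0.2117 nm from the nucleus.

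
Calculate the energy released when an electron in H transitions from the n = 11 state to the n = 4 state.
0.73791 eV

The energy levels are E_n = -13.6057 eV / n².

Energy at n = 11: E_11 = -13.6057 / 11² = -0.11244380 eV
Energy at n = 4: E_4 = -13.6057 / 4² = -0.85035625 eV

For emission (electron falling to lower state), the photon energy is:
E_photon = E_11 - E_4 = |-0.11244380 - (-0.85035625)|
E_photon = 0.73791 eV

This energy is carried away by the emitted photon.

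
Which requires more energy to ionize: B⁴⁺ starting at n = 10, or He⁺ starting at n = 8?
B⁴⁺ at n = 10 (E = -3.401425 eV)

Using E_n = -13.6057 Z² / n² eV:

B⁴⁺ (Z = 5) at n = 10:
E = -13.6057 × 5² / 10² = -13.6057 × 25 / 100 = -3.401425000 eV

He⁺ (Z = 2) at n = 8:
E = -13.6057 × 2² / 8² = -13.6057 × 4 / 64 = -0.850356250 eV

Since -3.401425000 eV < -0.850356250 eV,
B⁴⁺ at n = 10 is more tightly bound (requires more energy to ionize).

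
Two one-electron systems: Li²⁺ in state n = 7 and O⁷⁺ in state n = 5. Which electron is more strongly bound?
O⁷⁺ at n = 5 (E = -34.831 eV)

Using E_n = -13.6057 Z² / n² eV:

Li²⁺ (Z = 3) at n = 7:
E = -13.6057 × 3² / 7² = -13.6057 × 9 / 49 = -2.499006 eV

O⁷⁺ (Z = 8) at n = 5:
E = -13.6057 × 8² / 5² = -13.6057 × 64 / 25 = -34.830592 eV

Since -34.830592 eV < -2.499006 eV,
O⁷⁺ at n = 5 is more tightly bound (requires more energy to ionize).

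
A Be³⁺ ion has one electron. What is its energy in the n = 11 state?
-1.799 eV

For hydrogen-like ions, the energy levels scale with Z²:
E_n = -13.6057 Z² / n² eV

For Be³⁺ (Z = 4) at n = 11:
E_11 = -13.6057 × 4² / 11²
E_11 = -13.6057 × 16 / 121
E_11 = -217.6912 / 121
E_11 = -1.799 eV

The energy is 16 times more negative than hydrogen at the same n due to the stronger nuclear charge.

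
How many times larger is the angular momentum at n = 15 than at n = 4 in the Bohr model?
3.75000

In the Bohr model, L_n = nℏ, so the ratio is purely the ratio of quantum numbers:

L_15/L_4 = 15ℏ / 4ℏ = 15/4 = 3.75000

The angular momentum scales linearly with n.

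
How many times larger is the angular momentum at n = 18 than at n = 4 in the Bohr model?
4.50000

In the Bohr model, L_n = nℏ, so the ratio is purely the ratio of quantum numbers:

L_18/L_4 = 18ℏ / 4ℏ = 18/4 = 4.50000

The angular momentum scales linearly with n.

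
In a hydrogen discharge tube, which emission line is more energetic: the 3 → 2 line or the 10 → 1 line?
10 → 1

Calculate the energy for each transition:

Transition 3 → 2:
ΔE₁ = |E_2 - E_3| = |-13.6057/2² - (-13.6057/3²)|
ΔE₁ = |-3.4014250000 - (-1.5117444444)| = 1.8896806 eV

Transition 10 → 1:
ΔE₂ = |E_1 - E_10| = |-13.6057/1² - (-13.6057/10²)|
ΔE₂ = |-13.6057000000 - (-0.1360570000)| = 13.4696430 eV

Since 13.4696430 eV > 1.8896806 eV, the transition 10 → 1 emits the more energetic photon.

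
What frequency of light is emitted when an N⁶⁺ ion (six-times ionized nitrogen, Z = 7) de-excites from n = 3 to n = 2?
2.239e+16 Hz

First, find the transition energy:
E_3 = -13.6057 × 7² / 3² = -74.07548 eV
E_2 = -13.6057 × 7² / 2² = -166.66983 eV
|ΔE| = |E_2 - E_3| = 92.59435 eV

Convert to Joules: E = 92.59435 eV × (1.602177 × 10⁻¹⁹ J/eV) = 1.48353e-17 J

Using E = hf:
f = E/h = 1.48353e-17 J / (6.62607 × 10⁻³⁴ J·s)
f = 2.239e+16 Hz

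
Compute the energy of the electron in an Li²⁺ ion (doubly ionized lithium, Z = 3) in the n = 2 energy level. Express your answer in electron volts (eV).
-30.612825 eV

The energy levels of a hydrogen-like atom are given by:
E_n = -13.6057 Z² / n² eV  (with Z = 3 for Li²⁺)

For n = 2:
E_2 = -13.6057 × 3² / 2²
E_2 = -13.6057 × 9 / 4
E_2 = -30.612825 eV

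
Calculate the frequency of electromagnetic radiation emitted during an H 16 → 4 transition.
1.92764e+14 Hz

First, find the transition energy:
E_16 = -13.6057 / 16² = -0.053147266 eV
E_4 = -13.6057 / 4² = -0.850356250 eV
|ΔE| = |E_4 - E_16| = 0.797208984 eV

Convert to Joules: E = 0.797208984 eV × (1.602177 × 10⁻¹⁹ J/eV) = 1.2772699e-19 J

Using E = hf:
f = E/h = 1.2772699e-19 J / (6.62607 × 10⁻³⁴ J·s)
f = 1.92764e+14 Hz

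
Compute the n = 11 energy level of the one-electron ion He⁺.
-0.450 eV

For hydrogen-like ions, the energy levels scale with Z²:
E_n = -13.6057 Z² / n² eV

For He⁺ (Z = 2) at n = 11:
E_11 = -13.6057 × 2² / 11²
E_11 = -13.6057 × 4 / 121
E_11 = -54.4228 / 121
E_11 = -0.450 eV

The energy is 4 times more negative than hydrogen at the same n due to the stronger nuclear charge.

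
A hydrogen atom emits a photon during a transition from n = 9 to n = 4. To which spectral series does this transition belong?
Brackett series

The spectral series in hydrogen are named based on the final (lower) energy level:
- Lyman series: n_final = 1 (ultraviolet)
- Balmer series: n_final = 2 (visible/near-UV)
- Paschen series: n_final = 3 (infrared)
- Brackett series: n_final = 4 (infrared)
- Pfund series: n_final = 5 (far infrared)

Since this transition ends at n = 4, it belongs to the Brackett series.

For reference, this 9 → 4 line has photon energy
ΔE = 13.6057 eV × (1/4² - 1/9²) = 0.68238464506 eV,
corresponding to wavelength λ = hc/ΔE = 1239.84 eV·nm / 0.68238464506 eV = 1816.92248 nm in the infrared region.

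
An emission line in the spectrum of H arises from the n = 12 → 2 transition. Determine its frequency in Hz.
7.9962e+14 Hz

First, find the transition energy:
E_12 = -13.6057 / 12² = -0.0944840 eV
E_2 = -13.6057 / 2² = -3.4014250 eV
|ΔE| = |E_2 - E_12| = 3.3069410 eV

Convert to Joules: E = 3.3069410 eV × (1.602177 × 10⁻¹⁹ J/eV) = 5.298305e-19 J

Using E = hf:
f = E/h = 5.298305e-19 J / (6.62607 × 10⁻³⁴ J·s)
f = 7.9962e+14 Hz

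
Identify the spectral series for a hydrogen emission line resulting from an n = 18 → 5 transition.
Pfund series

The spectral series in hydrogen are named based on the final (lower) energy level:
- Lyman series: n_final = 1 (ultraviolet)
- Balmer series: n_final = 2 (visible/near-UV)
- Paschen series: n_final = 3 (infrared)
- Brackett series: n_final = 4 (infrared)
- Pfund series: n_final = 5 (far infrared)

Since this transition ends at n = 5, it belongs to the Pfund series.

For reference, this 18 → 5 line has photon energy
ΔE = 13.6057 eV × (1/5² - 1/18²) = 0.50223509877 eV,
corresponding to wavelength λ = hc/ΔE = 1239.84 eV·nm / 0.50223509877 eV = 2468.64467 nm in the far infrared region.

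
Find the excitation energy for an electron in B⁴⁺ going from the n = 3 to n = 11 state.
34.982516 eV

The energy levels of a hydrogen-like atom are E_n = -13.6057 Z² eV / n².

Energy at n = 3: E_3 = -13.6057 × 5² / 3² = -37.793611111 eV
Energy at n = 11: E_11 = -13.6057 × 5² / 11² = -2.811095041 eV

The excitation energy is the difference:
ΔE = E_11 - E_3
ΔE = -2.811095041 - (-37.793611111)
ΔE = 34.982516 eV

Since this is positive, energy must be absorbed (photon absorption).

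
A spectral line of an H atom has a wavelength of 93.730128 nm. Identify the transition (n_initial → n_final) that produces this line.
n = 6 → n = 1

First, find the photon energy from the wavelength (hc = 1239.84 eV·nm):
E = hc/λ = 1239.84 eV·nm / 93.730128 nm = 13.227764 eV

The energy levels of hydrogen satisfy E_n = -13.6057 / n² eV, so an emission n_i → n_f releases
ΔE = 13.6057 × (1/n_f² − 1/n_i²) eV.

Setting ΔE equal to the photon energy:
1/n_f² − 1/n_i² = 13.227764 / 13.6057 = 0.97222223

Since 1/n_i² must be positive, we need 1/n_f² > 0.97222223, i.e. n_f ≤ 1. For each allowed n_f, solve n_i = (1/n_f² − 0.97222223)^(−1/2) and check whether it is a whole number:
  n_f = 1: 1/n_i² = 1.00000000 − 0.97222223 = 0.02777777 → n_i = 6.000  → integer, n_i = 6 ✓

Only n_f = 1 gives an integer upper level, n_i = 6.

The transition is from n = 6 to n = 1 (emission).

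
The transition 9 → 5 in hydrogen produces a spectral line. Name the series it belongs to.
Pfund series

The spectral series in hydrogen are named based on the final (lower) energy level:
- Lyman series: n_final = 1 (ultraviolet)
- Balmer series: n_final = 2 (visible/near-UV)
- Paschen series: n_final = 3 (infrared)
- Brackett series: n_final = 4 (infrared)
- Pfund series: n_final = 5 (far infrared)

Since this transition ends at n = 5, it belongs to the Pfund series.

For reference, this 9 → 5 line has photon energy
ΔE = 13.6057 eV × (1/5² - 1/9²) = 0.37625640 eV,
corresponding to wavelength λ = hc/ΔE = 1239.84 eV·nm / 0.37625640 eV = 3295.20 nm in the far infrared region.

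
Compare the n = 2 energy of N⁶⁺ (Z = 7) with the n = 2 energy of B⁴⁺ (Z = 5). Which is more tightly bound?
N⁶⁺ at n = 2 (E = -166.67 eV)

Using E_n = -13.6057 Z² / n² eV:

N⁶⁺ (Z = 7) at n = 2:
E = -13.6057 × 7² / 2² = -13.6057 × 49 / 4 = -166.66983 eV

B⁴⁺ (Z = 5) at n = 2:
E = -13.6057 × 5² / 2² = -13.6057 × 25 / 4 = -85.03563 eV

Since -166.66983 eV < -85.03563 eV,
N⁶⁺ at n = 2 is more tightly bound (requires more energy to ionize).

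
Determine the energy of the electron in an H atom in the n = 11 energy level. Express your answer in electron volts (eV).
-0.11244 eV

The energy levels of a hydrogen-like atom are given by:
E_n = -13.6057 eV / n²

For n = 11:
E_11 = -13.6057 eV / 11²
E_11 = -13.6057 eV / 121
E_11 = -0.11244 eV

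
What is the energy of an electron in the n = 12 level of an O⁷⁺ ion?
-6.046978 eV

For hydrogen-like ions, the energy levels scale with Z²:
E_n = -13.6057 Z² / n² eV

For O⁷⁺ (Z = 8) at n = 12:
E_12 = -13.6057 × 8² / 12²
E_12 = -13.6057 × 64 / 144
E_12 = -870.7648 / 144
E_12 = -6.046978 eV

The energy is 64 times more negative than hydrogen at the same n due to the stronger nuclear charge.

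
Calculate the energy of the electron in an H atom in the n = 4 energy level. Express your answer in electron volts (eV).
-0.850356 eV

The energy levels of a hydrogen-like atom are given by:
E_n = -13.6057 eV / n²

For n = 4:
E_4 = -13.6057 eV / 4²
E_4 = -13.6057 eV / 16
E_4 = -0.850356 eV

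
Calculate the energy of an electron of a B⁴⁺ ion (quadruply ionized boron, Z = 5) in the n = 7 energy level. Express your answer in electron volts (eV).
-6.9417 eV

The energy levels of a hydrogen-like atom are given by:
E_n = -13.6057 Z² / n² eV  (with Z = 5 for B⁴⁺)

For n = 7:
E_7 = -13.6057 × 5² / 7²
E_7 = -13.6057 × 25 / 49
E_7 = -6.9417 eV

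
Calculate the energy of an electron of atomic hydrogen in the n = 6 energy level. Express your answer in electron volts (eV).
-0.378 eV

The energy levels of a hydrogen-like atom are given by:
E_n = -13.6057 eV / n²

For n = 6:
E_6 = -13.6057 eV / 6²
E_6 = -13.6057 eV / 36
E_6 = -0.378 eV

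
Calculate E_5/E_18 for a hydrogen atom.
12.9600

Using E_n = -13.6057 Z² / n² eV with Z = 1:

E_5 = -13.6057 / 5² = -13.6057 / 25 = -0.5442280000 eV
E_18 = -13.6057 / 18² = -13.6057 / 324 = -0.0419929012 eV

The ratio is:
E_5/E_18 = (-0.5442280000) / (-0.0419929012)
E_5/E_18 = (-13.6057/25) / (-13.6057/324)
E_5/E_18 = 324/25
E_5/E_18 = 12.9600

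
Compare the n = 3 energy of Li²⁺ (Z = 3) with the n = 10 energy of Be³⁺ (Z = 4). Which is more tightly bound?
Li²⁺ at n = 3 (E = -13.605700 eV)

Using E_n = -13.6057 Z² / n² eV:

Li²⁺ (Z = 3) at n = 3:
E = -13.6057 × 3² / 3² = -13.6057 × 9 / 9 = -13.605700000 eV

Be³⁺ (Z = 4) at n = 10:
E = -13.6057 × 4² / 10² = -13.6057 × 16 / 100 = -2.176912000 eV

Since -13.605700000 eV < -2.176912000 eV,
Li²⁺ at n = 3 is more tightly bound (requires more energy to ionize).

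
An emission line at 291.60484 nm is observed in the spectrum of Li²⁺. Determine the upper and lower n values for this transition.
n = 6 → n = 4

First, find the photon energy from the wavelength (hc = 1239.84 eV·nm):
E = hc/λ = 1239.84 eV·nm / 291.60484 nm = 4.2517813 eV

The energy levels of Li²⁺ satisfy E_n = -13.6057 × 3² / n² eV, so an emission n_i → n_f releases
ΔE = 13.6057 × 3² × (1/n_f² − 1/n_i²) eV.

Setting ΔE equal to the photon energy:
1/n_f² − 1/n_i² = 4.2517813 / (13.6057 × 3²) = 0.034722223

Since 1/n_i² must be positive, we need 1/n_f² > 0.034722223, i.e. n_f ≤ 5. For each allowed n_f, solve n_i = (1/n_f² − 0.034722223)^(−1/2) and check whether it is a whole number:
  n_f = 1: 1/n_i² = 1.000000000 − 0.034722223 = 0.965277777 → n_i = 1.018  (not an integer) ✗
  n_f = 2: 1/n_i² = 0.250000000 − 0.034722223 = 0.215277777 → n_i = 2.155  (not an integer) ✗
  n_f = 3: 1/n_i² = 0.111111111 − 0.034722223 = 0.076388888 → n_i = 3.618  (not an integer) ✗
  n_f = 4: 1/n_i² = 0.062500000 − 0.034722223 = 0.027777777 → n_i = 6.000  → integer, n_i = 6 ✓
  n_f = 5: 1/n_i² = 0.040000000 − 0.034722223 = 0.005277777 → n_i = 13.765  (not an integer) ✗

Only n_f = 4 gives an integer upper level, n_i = 6.

The transition is from n = 6 to n = 4 (emission).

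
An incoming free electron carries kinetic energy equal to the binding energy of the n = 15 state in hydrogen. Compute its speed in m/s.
1.45846e+05 m/s (or 0.04865% of c)

The binding energy at n = 15 for hydrogen is:
E_15 = -13.6057/15² = -0.0604697778 eV
|E_15| = 0.0604697778 eV

Convert to Joules:
KE = 0.0604697778 eV × (1.602177 × 10⁻¹⁹ J/eV) = 9.6883287e-21 J

Using KE = ½mv²:
v = √(2·KE/m_e)
v = √(2 × 9.6883287e-21 J / 9.10938 × 10⁻³¹ kg)
v = 1.45846e+05 m/s

This is approximately 0.04865% the speed of light.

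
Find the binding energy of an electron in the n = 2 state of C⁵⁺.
122.451 eV

The ionization energy is the energy needed to remove the electron completely (n → ∞).

For a hydrogen-like ion with Z = 6, E_n = -13.6057 Z² / n² eV.

At n = 2: E_2 = -13.6057 × 6² / 2² = -122.451300 eV
At n = ∞: E_∞ = 0 eV

Ionization energy = E_∞ - E_2 = 0 - (-122.451300) = 122.451300 eV
Ionization energy ≈ 122.451 eV

This is also called the binding energy of the electron in state n = 2.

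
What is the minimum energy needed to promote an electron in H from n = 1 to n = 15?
13.5452 eV

The energy levels of a hydrogen-like atom are E_n = -13.6057 eV / n².

Energy at n = 1: E_1 = -13.6057 / 1² = -13.6057000 eV
Energy at n = 15: E_15 = -13.6057 / 15² = -0.0604698 eV

The excitation energy is the difference:
ΔE = E_15 - E_1
ΔE = -0.0604698 - (-13.6057000)
ΔE = 13.5452 eV

Since this is positive, energy must be absorbed (photon absorption).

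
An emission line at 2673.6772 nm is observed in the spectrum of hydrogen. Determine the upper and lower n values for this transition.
n = 13 → n = 5

First, find the photon energy from the wavelength (hc = 1239.84 eV·nm):
E = hc/λ = 1239.84 eV·nm / 2673.6772 nm = 0.46372090 eV

The energy levels of hydrogen satisfy E_n = -13.6057 / n² eV, so an emission n_i → n_f releases
ΔE = 13.6057 × (1/n_f² − 1/n_i²) eV.

Setting ΔE equal to the photon energy:
1/n_f² − 1/n_i² = 0.46372090 / 13.6057 = 0.034082840

Since 1/n_i² must be positive, we need 1/n_f² > 0.034082840, i.e. n_f ≤ 5. For each allowed n_f, solve n_i = (1/n_f² − 0.034082840)^(−1/2) and check whether it is a whole number:
  n_f = 1: 1/n_i² = 1.000000000 − 0.034082840 = 0.965917160 → n_i = 1.017  (not an integer) ✗
  n_f = 2: 1/n_i² = 0.250000000 − 0.034082840 = 0.215917160 → n_i = 2.152  (not an integer) ✗
  n_f = 3: 1/n_i² = 0.111111111 − 0.034082840 = 0.077028271 → n_i = 3.603  (not an integer) ✗
  n_f = 4: 1/n_i² = 0.062500000 − 0.034082840 = 0.028417160 → n_i = 5.932  (not an integer) ✗
  n_f = 5: 1/n_i² = 0.040000000 − 0.034082840 = 0.005917160 → n_i = 13.000  → integer, n_i = 13 ✓

Only n_f = 5 gives an integer upper level, n_i = 13.

The transition is from n = 13 to n = 5 (emission).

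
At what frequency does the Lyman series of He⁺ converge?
1.31594e+16 Hz

The series limit corresponds to the transition from n = ∞ to n = 1.
This is the highest energy (shortest wavelength) transition in the Lyman series.

E_∞ = 0 eV
E_1 = -13.6057 × 2² / 1² = -54.42280000 eV

Energy at series limit:
ΔE = E_∞ - E_1 = 0 - (-54.42280000) = 54.42280000 eV
E = 54.42280000 eV × (1.602177 × 10⁻¹⁹ J/eV) = 8.7194958e-18 J
f = E/h = 8.7194958e-18 J / (6.62607 × 10⁻³⁴ J·s) = 1.31594e+16 Hz

This energy equals the ionization energy from the n = 1 state of He⁺.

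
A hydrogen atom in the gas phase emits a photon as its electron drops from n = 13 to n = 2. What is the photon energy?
3.320918 eV

The energy levels are E_n = -13.6057 eV / n².

Energy at n = 13: E_13 = -13.6057 / 13² = -0.080507101 eV
Energy at n = 2: E_2 = -13.6057 / 2² = -3.401425000 eV

For emission (electron falling to lower state), the photon energy is:
E_photon = E_13 - E_2 = |-0.080507101 - (-3.401425000)|
E_photon = 3.320918 eV

This energy is carried away by the emitted photon.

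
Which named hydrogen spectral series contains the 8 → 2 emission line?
Balmer series

The spectral series in hydrogen are named based on the final (lower) energy level:
- Lyman series: n_final = 1 (ultraviolet)
- Balmer series: n_final = 2 (visible/near-UV)
- Paschen series: n_final = 3 (infrared)
- Brackett series: n_final = 4 (infrared)
- Pfund series: n_final = 5 (far infrared)

Since this transition ends at n = 2, it belongs to the Balmer series.

For reference, this 8 → 2 line has photon energy
ΔE = 13.6057 eV × (1/2² - 1/8²) = 3.1888359 eV,
corresponding to wavelength λ = hc/ΔE = 1239.84 eV·nm / 3.1888359 eV = 388.806 nm in the visible/near-UV region.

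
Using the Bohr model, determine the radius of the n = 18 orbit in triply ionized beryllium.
4.2863 nm (or 42.8633 Å)

The Bohr radius formula is:
r_n = n² a₀ / Z

where a₀ = 0.0529177 nm is the Bohr radius.

For Be³⁺ (Z = 4) at n = 18:
r_18 = 18² × 0.0529177 nm / 4
r_18 = 324 × 0.0529177 nm / 4
r_18 = 17.14533 nm / 4
r_18 = 4.2863 nm

The electron orbits at approximately 4.2863 nm from the nucleus.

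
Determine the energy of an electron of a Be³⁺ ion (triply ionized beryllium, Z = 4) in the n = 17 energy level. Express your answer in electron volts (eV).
-0.75326 eV

The energy levels of a hydrogen-like atom are given by:
E_n = -13.6057 Z² / n² eV  (with Z = 4 for Be³⁺)

For n = 17:
E_17 = -13.6057 × 4² / 17²
E_17 = -13.6057 × 16 / 289
E_17 = -0.75326 eV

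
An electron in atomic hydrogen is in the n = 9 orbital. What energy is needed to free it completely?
0.167972 eV

The ionization energy is the energy needed to remove the electron completely (n → ∞).

For hydrogen, E_n = -13.6057 eV / n².

At n = 9: E_9 = -13.6057 / 9² = -0.167971605 eV
At n = ∞: E_∞ = 0 eV

Ionization energy = E_∞ - E_9 = 0 - (-0.167971605) = 0.167971605 eV
Ionization energy ≈ 0.167972 eV

This is also called the binding energy of the electron in state n = 9.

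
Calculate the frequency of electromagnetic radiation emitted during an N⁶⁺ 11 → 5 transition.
5.12e+15 Hz

First, find the transition energy:
E_11 = -13.6057 × 7² / 11² = -5.50975 eV
E_5 = -13.6057 × 7² / 5² = -26.66717 eV
|ΔE| = |E_5 - E_11| = 21.15742 eV

Convert to Joules: E = 21.15742 eV × (1.602177 × 10⁻¹⁹ J/eV) = 3.3898e-18 J

Using E = hf:
f = E/h = 3.3898e-18 J / (6.62607 × 10⁻³⁴ J·s)
f = 5.12e+15 Hz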